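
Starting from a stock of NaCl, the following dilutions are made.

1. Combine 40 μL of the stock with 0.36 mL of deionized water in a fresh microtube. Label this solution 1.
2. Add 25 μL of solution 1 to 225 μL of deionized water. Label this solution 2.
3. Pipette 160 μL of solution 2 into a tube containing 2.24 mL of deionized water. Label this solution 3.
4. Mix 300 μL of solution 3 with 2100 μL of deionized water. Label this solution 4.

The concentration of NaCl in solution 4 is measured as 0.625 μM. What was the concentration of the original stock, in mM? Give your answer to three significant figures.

7.50 mM

Step 1: 40 μL + 0.36 mL = 400 μL total → factor 400/40 = 10
Step 2: 25 μL + 225 μL = 250 μL total → factor 250/25 = 10
Step 3: 160 μL + 2.24 mL = 2400 μL total → factor 2400/160 = 15
Step 4: 300 μL + 2100 μL = 2400 μL total → factor 2400/300 = 8
Overall dilution factor = 10 × 10 × 15 × 8 = 12000
Stock = 0.625 μM × 12000 = 7500 μM = 7.50 mM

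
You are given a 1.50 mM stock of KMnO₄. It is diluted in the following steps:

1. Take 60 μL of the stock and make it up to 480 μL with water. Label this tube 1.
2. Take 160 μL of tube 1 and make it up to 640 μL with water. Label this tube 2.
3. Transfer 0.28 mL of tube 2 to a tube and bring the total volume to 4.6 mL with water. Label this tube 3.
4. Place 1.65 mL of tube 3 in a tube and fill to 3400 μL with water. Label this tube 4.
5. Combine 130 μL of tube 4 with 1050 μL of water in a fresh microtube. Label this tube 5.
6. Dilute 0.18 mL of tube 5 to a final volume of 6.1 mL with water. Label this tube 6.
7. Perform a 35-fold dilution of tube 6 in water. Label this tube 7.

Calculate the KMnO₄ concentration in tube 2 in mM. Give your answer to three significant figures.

0.0469 mM

Step 1: 60 μL brought to 480 μL → factor 480/60 = 8
Step 2: 160 μL brought to 640 μL → factor 640/160 = 4
Dilution factor through tube 2 = 8 × 4 = 32
[tube 2] = 1.50 mM / 32 = 0.0469 mM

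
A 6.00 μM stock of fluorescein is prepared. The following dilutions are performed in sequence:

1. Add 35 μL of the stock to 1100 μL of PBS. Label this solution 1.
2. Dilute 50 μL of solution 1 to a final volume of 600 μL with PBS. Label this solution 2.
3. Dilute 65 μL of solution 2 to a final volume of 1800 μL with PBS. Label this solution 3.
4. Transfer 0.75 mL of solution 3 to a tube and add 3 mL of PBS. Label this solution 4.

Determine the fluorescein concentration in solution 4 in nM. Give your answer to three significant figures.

0.111 nM

Step 1: 35 μL + 1100 μL = 1135 μL total → factor 1135/35 = 32.429
Step 2: 50 μL brought to 600 μL → factor 600/50 = 12
Step 3: 65 μL brought to 1800 μL → factor 1800/65 = 27.692
Step 4: 0.75 mL + 3 mL = 3.75 mL total → factor 3.75/0.75 = 5
Overall dilution factor = 32.429 × 12 × 27.692 × 5 = 53881
Final = 6.00 μM / 53881 = 0.0001114 μM = 0.111 nM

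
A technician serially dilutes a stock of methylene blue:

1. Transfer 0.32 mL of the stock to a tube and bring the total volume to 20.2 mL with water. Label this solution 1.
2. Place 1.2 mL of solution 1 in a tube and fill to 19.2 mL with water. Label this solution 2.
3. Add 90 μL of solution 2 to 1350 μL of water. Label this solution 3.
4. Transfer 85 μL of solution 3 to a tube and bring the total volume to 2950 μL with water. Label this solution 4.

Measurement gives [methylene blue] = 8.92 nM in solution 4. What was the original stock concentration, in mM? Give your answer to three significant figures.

Step 1: 0.32 mL brought to 20.2 mL → factor 20.2/0.32 = 63.125
Step 2: 1.2 mL brought to 19.2 mL → factor 19.2/1.2 = 16
Step 3: 90 μL + 1350 μL = 1440 μL total → factor 1440/90 = 16
Step 4: 85 μL brought to 2950 μL → factor 2950/85 = 34.706
Overall dilution factor = 63.125 × 16 × 16 × 34.706 = 5.6085 × 10^5
Stock = 8.92 nM × 5.6085 × 10^5 = 5.003 × 10^6 nM = 5.00 mM

5.00 mM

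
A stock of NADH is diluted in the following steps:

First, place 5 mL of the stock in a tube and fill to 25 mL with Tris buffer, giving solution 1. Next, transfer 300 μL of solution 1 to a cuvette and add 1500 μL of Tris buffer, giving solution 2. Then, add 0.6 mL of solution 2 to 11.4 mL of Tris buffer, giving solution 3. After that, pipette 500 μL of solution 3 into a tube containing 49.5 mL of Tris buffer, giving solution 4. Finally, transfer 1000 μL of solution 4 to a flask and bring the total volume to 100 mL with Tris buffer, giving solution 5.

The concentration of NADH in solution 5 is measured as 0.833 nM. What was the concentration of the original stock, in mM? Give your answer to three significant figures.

5.00 mM

Step 1: 5 mL brought to 25 mL → factor 25/5 = 5
Step 2: 300 μL + 1500 μL = 1800 μL total → factor 1800/300 = 6
Step 3: 0.6 mL + 11.4 mL = 12 mL total → factor 12/0.6 = 20
Step 4: 500 μL + 49.5 mL = 50000 μL total → factor 50000/500 = 100
Step 5: 1000 μL brought to 100 mL → factor 1 × 10^5/1000 = 100
Overall dilution factor = 5 × 6 × 20 × 100 × 100 = 6 × 10^6
Stock = 0.833 nM × 6 × 10^6 = 4.998 × 10^6 nM = 5.00 mM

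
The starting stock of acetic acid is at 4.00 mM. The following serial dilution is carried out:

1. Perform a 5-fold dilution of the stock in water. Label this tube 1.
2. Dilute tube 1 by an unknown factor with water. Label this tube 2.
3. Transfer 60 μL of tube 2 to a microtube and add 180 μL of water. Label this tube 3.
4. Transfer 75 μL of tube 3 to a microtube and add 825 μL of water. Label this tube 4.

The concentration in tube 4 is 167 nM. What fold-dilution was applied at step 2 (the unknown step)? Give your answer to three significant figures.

Step 1: 5-fold → factor 5
Step 2: unknown factor x
Step 3: 60 μL + 180 μL = 240 μL total → factor 240/60 = 4
Step 4: 75 μL + 825 μL = 900 μL total → factor 900/75 = 12
Product of known-step factors = 240
Overall factor = 4.00 mM / (167 nM) = 23952
x = 23952 / 240 = 99.8

99.8-fold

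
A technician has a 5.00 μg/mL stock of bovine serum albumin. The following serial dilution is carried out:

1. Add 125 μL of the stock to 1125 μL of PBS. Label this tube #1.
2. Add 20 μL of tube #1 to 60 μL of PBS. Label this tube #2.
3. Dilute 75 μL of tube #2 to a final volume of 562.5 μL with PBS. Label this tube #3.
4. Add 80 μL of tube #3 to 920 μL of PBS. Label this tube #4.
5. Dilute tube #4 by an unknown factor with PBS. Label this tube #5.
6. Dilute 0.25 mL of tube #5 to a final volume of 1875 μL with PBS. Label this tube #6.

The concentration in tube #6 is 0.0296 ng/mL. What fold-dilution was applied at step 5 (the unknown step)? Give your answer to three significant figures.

6.01-fold

Step 1: 125 μL + 1125 μL = 1250 μL total → factor 1250/125 = 10
Step 2: 20 μL + 60 μL = 80 μL total → factor 80/20 = 4
Step 3: 75 μL brought to 562.5 μL → factor 562.5/75 = 7.5
Step 4: 80 μL + 920 μL = 1000 μL total → factor 1000/80 = 12.5
Step 5: unknown factor x
Step 6: 0.25 mL brought to 1875 μL → factor 1.875/0.25 = 7.5
Product of known-step factors = 28125
Overall factor = 5.00 μg/mL / (0.0296 ng/mL) = 1.6892 × 10^5
x = 1.6892 × 10^5 / 28125 = 6.01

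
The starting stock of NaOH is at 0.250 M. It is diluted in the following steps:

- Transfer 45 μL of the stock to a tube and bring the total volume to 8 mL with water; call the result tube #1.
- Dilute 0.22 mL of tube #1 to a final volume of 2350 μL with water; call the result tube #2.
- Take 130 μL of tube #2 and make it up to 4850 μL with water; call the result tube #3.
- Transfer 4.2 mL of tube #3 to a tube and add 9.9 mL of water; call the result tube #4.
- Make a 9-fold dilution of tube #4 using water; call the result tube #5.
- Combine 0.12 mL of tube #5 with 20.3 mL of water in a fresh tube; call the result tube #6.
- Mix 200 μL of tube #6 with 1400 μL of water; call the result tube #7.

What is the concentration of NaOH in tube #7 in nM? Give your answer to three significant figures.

Step 1: 45 μL brought to 8 mL → factor 8000/45 = 177.78
Step 2: 0.22 mL brought to 2350 μL → factor 2.35/0.22 = 10.682
Step 3: 130 μL brought to 4850 μL → factor 4850/130 = 37.308
Step 4: 4.2 mL + 9.9 mL = 14.1 mL total → factor 14.1/4.2 = 3.3571
Step 5: 9-fold → factor 9
Step 6: 0.12 mL + 20.3 mL = 20.42 mL total → factor 20.42/0.12 = 170.17
Step 7: 200 μL + 1400 μL = 1600 μL total → factor 1600/200 = 8
Overall dilution factor = 177.78 × 10.682 × 37.308 × 3.3571 × 9 × 170.17 × 8 = 2.9141 × 10^9
Final = 0.250 M / 2.9141 × 10^9 = 8.579 × 10^-11 M = 0.0858 nM

0.0858 nM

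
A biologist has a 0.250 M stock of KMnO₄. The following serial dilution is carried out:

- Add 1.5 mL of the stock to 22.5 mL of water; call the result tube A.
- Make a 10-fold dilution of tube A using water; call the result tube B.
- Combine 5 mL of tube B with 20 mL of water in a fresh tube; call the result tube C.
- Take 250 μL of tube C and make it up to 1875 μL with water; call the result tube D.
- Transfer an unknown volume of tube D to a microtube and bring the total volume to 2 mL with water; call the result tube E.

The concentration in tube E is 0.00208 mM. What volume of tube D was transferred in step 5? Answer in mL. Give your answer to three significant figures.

0.0998 mL

Step 1: 1.5 mL + 22.5 mL = 24 mL total → factor 24/1.5 = 16
Step 2: 10-fold → factor 10
Step 3: 5 mL + 20 mL = 25 mL total → factor 25/5 = 5
Step 4: 250 μL brought to 1875 μL → factor 1875/250 = 7.5
Step 5: v brought to 2 mL → factor = 2 mL/v
Product of known-step factors = 6000
Overall factor = 0.250 M / (0.00208 mM) = 1.2019 × 10^5
Step-5 factor = 1.2019 × 10^5 / 6000 = 20.032
v = 2 mL / 20.032 = 0.0998 mL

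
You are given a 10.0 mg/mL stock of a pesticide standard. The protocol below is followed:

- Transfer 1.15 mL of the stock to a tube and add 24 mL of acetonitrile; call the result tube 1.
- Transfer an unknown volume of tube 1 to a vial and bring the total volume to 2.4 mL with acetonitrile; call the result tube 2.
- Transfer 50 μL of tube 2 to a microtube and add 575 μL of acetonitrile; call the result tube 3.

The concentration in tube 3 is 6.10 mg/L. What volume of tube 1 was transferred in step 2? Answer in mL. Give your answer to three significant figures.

Step 1: 1.15 mL + 24 mL = 25.15 mL total → factor 25.15/1.15 = 21.87
Step 2: v brought to 2.4 mL → factor = 2.4 mL/v
Step 3: 50 μL + 575 μL = 625 μL total → factor 625/50 = 12.5
Product of known-step factors = 273.37
Overall factor = 10.0 mg/mL / (6.10 mg/L) = 1639.3
Step-2 factor = 1639.3 / 273.37 = 5.9968
v = 2.4 mL / 5.9968 = 0.400 mL

0.400 mL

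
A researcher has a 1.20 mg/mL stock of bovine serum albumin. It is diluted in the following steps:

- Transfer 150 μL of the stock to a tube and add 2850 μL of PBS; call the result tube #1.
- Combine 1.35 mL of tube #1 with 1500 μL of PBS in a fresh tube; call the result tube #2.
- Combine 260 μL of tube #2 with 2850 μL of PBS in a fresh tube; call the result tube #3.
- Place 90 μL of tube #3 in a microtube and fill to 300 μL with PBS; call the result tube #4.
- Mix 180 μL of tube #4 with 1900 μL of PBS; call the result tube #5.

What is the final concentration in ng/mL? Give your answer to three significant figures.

61.7 ng/mL

Step 1: 150 μL + 2850 μL = 3000 μL total → factor 3000/150 = 20
Step 2: 1.35 mL + 1500 μL = 2.85 mL total → factor 2.85/1.35 = 2.1111
Step 3: 260 μL + 2850 μL = 3110 μL total → factor 3110/260 = 11.962
Step 4: 90 μL brought to 300 μL → factor 300/90 = 3.3333
Step 5: 180 μL + 1900 μL = 2080 μL total → factor 2080/180 = 11.556
Overall dilution factor = 20 × 2.1111 × 11.962 × 3.3333 × 11.556 = 19453
Final = 1.20 mg/mL / 19453 = 6.169 × 10^-5 mg/mL = 61.7 ng/mL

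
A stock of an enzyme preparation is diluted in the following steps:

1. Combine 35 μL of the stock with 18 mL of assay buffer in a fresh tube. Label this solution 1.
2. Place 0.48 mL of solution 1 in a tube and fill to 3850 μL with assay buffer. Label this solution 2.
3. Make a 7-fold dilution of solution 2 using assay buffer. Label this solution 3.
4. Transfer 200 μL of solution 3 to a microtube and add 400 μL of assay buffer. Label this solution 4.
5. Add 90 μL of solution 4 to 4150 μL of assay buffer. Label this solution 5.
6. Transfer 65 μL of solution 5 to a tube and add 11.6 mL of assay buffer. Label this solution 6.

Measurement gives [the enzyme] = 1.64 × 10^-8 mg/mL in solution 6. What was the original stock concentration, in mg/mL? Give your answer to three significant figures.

12.0 mg/mL

Step 1: 35 μL + 18 mL = 18035 μL total → factor 18035/35 = 515.29
Step 2: 0.48 mL brought to 3850 μL → factor 3.85/0.48 = 8.0208
Step 3: 7-fold → factor 7
Step 4: 200 μL + 400 μL = 600 μL total → factor 600/200 = 3
Step 5: 90 μL + 4150 μL = 4240 μL total → factor 4240/90 = 47.111
Step 6: 65 μL + 11.6 mL = 11665 μL total → factor 11665/65 = 179.46
Overall dilution factor = 515.29 × 8.0208 × 7 × 3 × 47.111 × 179.46 = 7.3381 × 10^8
Stock = 1.64 × 10^-8 mg/mL × 7.3381 × 10^8 = 12.0 mg/mL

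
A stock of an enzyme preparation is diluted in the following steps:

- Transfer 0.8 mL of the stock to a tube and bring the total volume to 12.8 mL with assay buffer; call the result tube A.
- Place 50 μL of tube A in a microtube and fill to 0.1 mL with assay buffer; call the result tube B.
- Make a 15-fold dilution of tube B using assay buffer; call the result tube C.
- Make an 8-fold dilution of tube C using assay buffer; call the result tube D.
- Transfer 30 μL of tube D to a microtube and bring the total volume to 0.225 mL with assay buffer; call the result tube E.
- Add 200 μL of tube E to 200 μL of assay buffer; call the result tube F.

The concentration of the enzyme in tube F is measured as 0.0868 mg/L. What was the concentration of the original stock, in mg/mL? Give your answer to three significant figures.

5.00 mg/mL

Step 1: 0.8 mL brought to 12.8 mL → factor 12.8/0.8 = 16
Step 2: 50 μL brought to 0.1 mL → factor 100/50 = 2
Step 3: 15-fold → factor 15
Step 4: 8-fold → factor 8
Step 5: 30 μL brought to 0.225 mL → factor 225/30 = 7.5
Step 6: 200 μL + 200 μL = 400 μL total → factor 400/200 = 2
Overall dilution factor = 16 × 2 × 15 × 8 × 7.5 × 2 = 57600
Stock = 0.0868 mg/L × 57600 = 5000 mg/L = 5.00 mg/mL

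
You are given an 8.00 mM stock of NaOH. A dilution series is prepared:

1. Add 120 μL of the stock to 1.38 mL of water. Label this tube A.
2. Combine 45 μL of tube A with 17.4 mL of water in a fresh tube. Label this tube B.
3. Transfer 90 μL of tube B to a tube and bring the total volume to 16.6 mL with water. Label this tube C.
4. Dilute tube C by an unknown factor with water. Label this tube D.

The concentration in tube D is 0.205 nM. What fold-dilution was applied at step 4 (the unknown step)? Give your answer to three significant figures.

Step 1: 120 μL + 1.38 mL = 1500 μL total → factor 1500/120 = 12.5
Step 2: 45 μL + 17.4 mL = 17445 μL total → factor 17445/45 = 387.67
Step 3: 90 μL brought to 16.6 mL → factor 16600/90 = 184.44
Step 4: unknown factor x
Product of known-step factors = 8.9379 × 10^5
Overall factor = 8.00 mM / (0.205 nM) = 3.9024 × 10^7
x = 3.9024 × 10^7 / 8.9379 × 10^5 = 43.7

43.7-fold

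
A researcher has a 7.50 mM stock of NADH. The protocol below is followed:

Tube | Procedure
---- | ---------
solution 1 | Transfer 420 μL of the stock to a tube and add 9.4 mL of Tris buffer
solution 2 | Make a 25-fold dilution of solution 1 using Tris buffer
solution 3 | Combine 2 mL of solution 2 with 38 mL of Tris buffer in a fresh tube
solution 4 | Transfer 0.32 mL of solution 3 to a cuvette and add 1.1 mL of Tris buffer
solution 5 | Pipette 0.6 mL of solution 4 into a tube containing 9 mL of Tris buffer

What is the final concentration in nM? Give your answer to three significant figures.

Step 1: 420 μL + 9.4 mL = 9820 μL total → factor 9820/420 = 23.381
Step 2: 25-fold → factor 25
Step 3: 2 mL + 38 mL = 40 mL total → factor 40/2 = 20
Step 4: 0.32 mL + 1.1 mL = 1.42 mL total → factor 1.42/0.32 = 4.4375
Step 5: 0.6 mL + 9 mL = 9.6 mL total → factor 9.6/0.6 = 16
Overall dilution factor = 23.381 × 25 × 20 × 4.4375 × 16 = 8.3002 × 10^5
Final = 7.50 mM / 8.3002 × 10^5 = 9.036 × 10^-6 mM = 9.04 nM

9.04 nM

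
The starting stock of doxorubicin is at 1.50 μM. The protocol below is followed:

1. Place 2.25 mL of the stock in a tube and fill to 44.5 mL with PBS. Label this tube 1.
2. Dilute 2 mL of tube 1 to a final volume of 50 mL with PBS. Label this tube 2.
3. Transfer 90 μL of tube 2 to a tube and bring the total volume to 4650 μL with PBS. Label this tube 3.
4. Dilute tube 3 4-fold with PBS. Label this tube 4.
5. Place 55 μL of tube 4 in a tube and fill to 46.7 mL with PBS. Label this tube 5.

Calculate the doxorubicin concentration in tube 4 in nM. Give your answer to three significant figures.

Step 1: 2.25 mL brought to 44.5 mL → factor 44.5/2.25 = 19.778
Step 2: 2 mL brought to 50 mL → factor 50/2 = 25
Step 3: 90 μL brought to 4650 μL → factor 4650/90 = 51.667
Step 4: 4-fold → factor 4
Dilution factor through tube 4 = 19.778 × 25 × 51.667 × 4 = 1.0219 × 10^5
[tube 4] = 1.50 μM / 1.0219 × 10^5 = 1.468 × 10^-5 μM = 0.0147 nM

0.0147 nM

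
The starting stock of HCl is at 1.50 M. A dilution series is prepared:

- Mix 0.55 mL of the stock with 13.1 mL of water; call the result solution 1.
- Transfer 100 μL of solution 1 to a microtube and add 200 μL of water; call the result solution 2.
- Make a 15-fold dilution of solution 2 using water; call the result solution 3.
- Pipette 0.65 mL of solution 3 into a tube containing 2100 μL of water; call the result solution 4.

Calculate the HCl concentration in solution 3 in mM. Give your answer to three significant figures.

Step 1: 0.55 mL + 13.1 mL = 13.65 mL total → factor 13.65/0.55 = 24.818
Step 2: 100 μL + 200 μL = 300 μL total → factor 300/100 = 3
Step 3: 15-fold → factor 15
Dilution factor through solution 3 = 24.818 × 3 × 15 = 1116.8
[solution 3] = 1.50 M / 1116.8 = 0.001343 M = 1.34 mM

1.34 mM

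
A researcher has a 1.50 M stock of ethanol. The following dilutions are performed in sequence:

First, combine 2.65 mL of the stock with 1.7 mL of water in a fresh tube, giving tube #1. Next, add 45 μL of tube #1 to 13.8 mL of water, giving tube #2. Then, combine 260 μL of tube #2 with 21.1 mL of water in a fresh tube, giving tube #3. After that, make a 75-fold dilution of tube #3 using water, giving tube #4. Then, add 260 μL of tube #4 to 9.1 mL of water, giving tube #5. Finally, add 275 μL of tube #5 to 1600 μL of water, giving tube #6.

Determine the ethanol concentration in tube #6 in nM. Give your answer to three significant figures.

Step 1: 2.65 mL + 1.7 mL = 4.35 mL total → factor 4.35/2.65 = 1.6415
Step 2: 45 μL + 13.8 mL = 13845 μL total → factor 13845/45 = 307.67
Step 3: 260 μL + 21.1 mL = 21360 μL total → factor 21360/260 = 82.154
Step 4: 75-fold → factor 75
Step 5: 260 μL + 9.1 mL = 9360 μL total → factor 9360/260 = 36
Step 6: 275 μL + 1600 μL = 1875 μL total → factor 1875/275 = 6.8182
Overall dilution factor = 1.6415 × 307.67 × 82.154 × 75 × 36 × 6.8182 = 7.6381 × 10^8
Final = 1.50 M / 7.6381 × 10^8 = 1.964 × 10^-9 M = 1.96 nM

1.96 nM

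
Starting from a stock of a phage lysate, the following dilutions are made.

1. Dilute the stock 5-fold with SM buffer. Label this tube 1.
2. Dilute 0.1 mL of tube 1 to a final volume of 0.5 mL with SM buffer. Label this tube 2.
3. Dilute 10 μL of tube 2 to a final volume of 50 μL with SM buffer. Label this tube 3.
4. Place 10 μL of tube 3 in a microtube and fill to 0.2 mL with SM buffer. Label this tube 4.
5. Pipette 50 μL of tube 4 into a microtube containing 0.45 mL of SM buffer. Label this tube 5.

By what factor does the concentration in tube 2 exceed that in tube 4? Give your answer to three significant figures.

Step 1: 5-fold → factor 5
Step 2: 0.1 mL brought to 0.5 mL → factor 0.5/0.1 = 5
Step 3: 10 μL brought to 50 μL → factor 50/10 = 5
Step 4: 10 μL brought to 0.2 mL → factor 200/10 = 20
Dilution factor to tube 2 = 25; to tube 4 = 2500
[tube 2]/[tube 4] = (factor to tube 4)/(factor to tube 2) = 2500/25 = 100

100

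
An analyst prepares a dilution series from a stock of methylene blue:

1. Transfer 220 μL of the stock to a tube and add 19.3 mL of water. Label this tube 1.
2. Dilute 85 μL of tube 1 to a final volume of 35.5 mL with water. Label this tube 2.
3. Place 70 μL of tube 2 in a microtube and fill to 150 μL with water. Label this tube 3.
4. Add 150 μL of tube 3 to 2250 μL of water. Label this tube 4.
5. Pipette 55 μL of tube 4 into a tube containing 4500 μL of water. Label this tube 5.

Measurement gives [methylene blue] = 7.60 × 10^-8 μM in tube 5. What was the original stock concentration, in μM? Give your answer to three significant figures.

Step 1: 220 μL + 19.3 mL = 19520 μL total → factor 19520/220 = 88.727
Step 2: 85 μL brought to 35.5 mL → factor 35500/85 = 417.65
Step 3: 70 μL brought to 150 μL → factor 150/70 = 2.1429
Step 4: 150 μL + 2250 μL = 2400 μL total → factor 2400/150 = 16
Step 5: 55 μL + 4500 μL = 4555 μL total → factor 4555/55 = 82.818
Overall dilution factor = 88.727 × 417.65 × 2.1429 × 16 × 82.818 = 1.0522 × 10^8
Stock = 7.60 × 10^-8 μM × 1.0522 × 10^8 = 8.00 μM

8.00 μM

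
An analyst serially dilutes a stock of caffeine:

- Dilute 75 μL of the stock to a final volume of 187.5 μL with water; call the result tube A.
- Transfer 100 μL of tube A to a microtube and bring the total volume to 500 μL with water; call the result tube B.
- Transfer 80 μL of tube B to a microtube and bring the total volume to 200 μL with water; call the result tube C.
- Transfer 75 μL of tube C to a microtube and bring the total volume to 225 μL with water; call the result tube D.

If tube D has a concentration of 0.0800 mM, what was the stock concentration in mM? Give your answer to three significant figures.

Step 1: 75 μL brought to 187.5 μL → factor 187.5/75 = 2.5
Step 2: 100 μL brought to 500 μL → factor 500/100 = 5
Step 3: 80 μL brought to 200 μL → factor 200/80 = 2.5
Step 4: 75 μL brought to 225 μL → factor 225/75 = 3
Overall dilution factor = 2.5 × 5 × 2.5 × 3 = 93.75
Stock = 0.0800 mM × 93.75 = 7.50 mM

7.50 mM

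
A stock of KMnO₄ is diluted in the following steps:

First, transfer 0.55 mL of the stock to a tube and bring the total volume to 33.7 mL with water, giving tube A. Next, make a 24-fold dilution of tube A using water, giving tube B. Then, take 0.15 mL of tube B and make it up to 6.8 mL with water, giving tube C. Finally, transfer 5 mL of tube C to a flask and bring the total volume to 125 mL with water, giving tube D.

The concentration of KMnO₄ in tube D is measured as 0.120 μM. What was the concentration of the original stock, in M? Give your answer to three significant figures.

0.200 M

Step 1: 0.55 mL brought to 33.7 mL → factor 33.7/0.55 = 61.273
Step 2: 24-fold → factor 24
Step 3: 0.15 mL brought to 6.8 mL → factor 6.8/0.15 = 45.333
Step 4: 5 mL brought to 125 mL → factor 125/5 = 25
Overall dilution factor = 61.273 × 24 × 45.333 × 25 = 1.6666 × 10^6
Stock = 0.120 μM × 1.6666 × 10^6 = 2.000 × 10^5 μM = 0.200 M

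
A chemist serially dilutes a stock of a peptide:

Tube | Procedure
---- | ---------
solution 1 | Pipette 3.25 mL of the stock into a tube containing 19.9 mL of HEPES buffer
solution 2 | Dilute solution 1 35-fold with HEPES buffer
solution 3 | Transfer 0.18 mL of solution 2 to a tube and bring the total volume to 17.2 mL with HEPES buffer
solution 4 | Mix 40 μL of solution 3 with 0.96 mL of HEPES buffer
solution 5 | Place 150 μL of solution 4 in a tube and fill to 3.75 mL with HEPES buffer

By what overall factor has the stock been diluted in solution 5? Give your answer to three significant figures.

Step 1: 3.25 mL + 19.9 mL = 23.15 mL total → factor 23.15/3.25 = 7.1231
Step 2: 35-fold → factor 35
Step 3: 0.18 mL brought to 17.2 mL → factor 17.2/0.18 = 95.556
Step 4: 40 μL + 0.96 mL = 1000 μL total → factor 1000/40 = 25
Step 5: 150 μL brought to 3.75 mL → factor 3750/150 = 25
Overall dilution factor = 7.1231 × 35 × 95.556 × 25 × 25 = 1.4889 × 10^7

1.49 × 10^7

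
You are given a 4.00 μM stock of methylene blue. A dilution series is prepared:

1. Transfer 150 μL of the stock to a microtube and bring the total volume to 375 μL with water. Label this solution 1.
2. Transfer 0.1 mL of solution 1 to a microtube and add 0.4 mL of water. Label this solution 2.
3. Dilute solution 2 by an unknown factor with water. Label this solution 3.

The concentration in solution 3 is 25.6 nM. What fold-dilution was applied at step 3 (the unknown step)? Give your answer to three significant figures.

12.5-fold

Step 1: 150 μL brought to 375 μL → factor 375/150 = 2.5
Step 2: 0.1 mL + 0.4 mL = 0.5 mL total → factor 0.5/0.1 = 5
Step 3: unknown factor x
Product of known-step factors = 12.5
Overall factor = 4.00 μM / (25.6 nM) = 156.25
x = 156.25 / 12.5 = 12.5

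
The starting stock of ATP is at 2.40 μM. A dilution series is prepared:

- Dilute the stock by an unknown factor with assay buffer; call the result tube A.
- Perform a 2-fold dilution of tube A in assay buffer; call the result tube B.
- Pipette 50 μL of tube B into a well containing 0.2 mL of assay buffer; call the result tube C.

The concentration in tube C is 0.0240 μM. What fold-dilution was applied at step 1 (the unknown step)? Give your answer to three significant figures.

Step 1: unknown factor x
Step 2: 2-fold → factor 2
Step 3: 50 μL + 0.2 mL = 250 μL total → factor 250/50 = 5
Product of known-step factors = 10
Overall factor = 2.40 μM / (0.0240 μM) = 100
x = 100 / 10 = 10.0

10.0-fold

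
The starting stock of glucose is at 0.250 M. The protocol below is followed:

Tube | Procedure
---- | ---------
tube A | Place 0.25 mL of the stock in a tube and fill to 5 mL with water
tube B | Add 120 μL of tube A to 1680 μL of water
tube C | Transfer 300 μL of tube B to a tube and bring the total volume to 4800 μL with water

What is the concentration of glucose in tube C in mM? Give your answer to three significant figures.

0.0521 mM

Step 1: 0.25 mL brought to 5 mL → factor 5/0.25 = 20
Step 2: 120 μL + 1680 μL = 1800 μL total → factor 1800/120 = 15
Step 3: 300 μL brought to 4800 μL → factor 4800/300 = 16
Overall dilution factor = 20 × 15 × 16 = 4800
Final = 0.250 M / 4800 = 5.208 × 10^-5 M = 0.0521 mM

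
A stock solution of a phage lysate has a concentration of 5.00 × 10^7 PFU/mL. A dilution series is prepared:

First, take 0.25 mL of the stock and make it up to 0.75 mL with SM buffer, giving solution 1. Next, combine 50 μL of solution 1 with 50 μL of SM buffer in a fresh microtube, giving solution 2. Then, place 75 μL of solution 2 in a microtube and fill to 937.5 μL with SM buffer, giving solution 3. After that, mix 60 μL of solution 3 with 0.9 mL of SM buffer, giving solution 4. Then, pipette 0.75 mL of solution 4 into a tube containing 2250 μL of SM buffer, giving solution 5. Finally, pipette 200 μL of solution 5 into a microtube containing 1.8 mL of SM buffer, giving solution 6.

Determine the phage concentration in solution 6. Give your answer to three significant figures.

1.04 × 10^3 PFU/mL

Step 1: 0.25 mL brought to 0.75 mL → factor 0.75/0.25 = 3
Step 2: 50 μL + 50 μL = 100 μL total → factor 100/50 = 2
Step 3: 75 μL brought to 937.5 μL → factor 937.5/75 = 12.5
Step 4: 60 μL + 0.9 mL = 960 μL total → factor 960/60 = 16
Step 5: 0.75 mL + 2250 μL = 3 mL total → factor 3/0.75 = 4
Step 6: 200 μL + 1.8 mL = 2000 μL total → factor 2000/200 = 10
Overall dilution factor = 3 × 2 × 12.5 × 16 × 4 × 10 = 48000
Final = 5.00 × 10^7 PFU/mL / 48000 = 1.04 × 10^3 PFU/mL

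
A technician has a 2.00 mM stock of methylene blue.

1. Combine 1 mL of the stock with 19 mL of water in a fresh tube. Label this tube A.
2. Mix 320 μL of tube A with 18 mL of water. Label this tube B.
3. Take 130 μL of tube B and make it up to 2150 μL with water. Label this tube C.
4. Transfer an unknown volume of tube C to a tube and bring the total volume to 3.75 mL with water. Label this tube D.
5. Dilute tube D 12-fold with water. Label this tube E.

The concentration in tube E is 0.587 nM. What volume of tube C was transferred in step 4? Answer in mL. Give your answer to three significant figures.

Step 1: 1 mL + 19 mL = 20 mL total → factor 20/1 = 20
Step 2: 320 μL + 18 mL = 18320 μL total → factor 18320/320 = 57.25
Step 3: 130 μL brought to 2150 μL → factor 2150/130 = 16.538
Step 4: v brought to 3.75 mL → factor = 3.75 mL/v
Step 5: 12-fold → factor 12
Product of known-step factors = 2.2724 × 10^5
Overall factor = 2.00 mM / (0.587 nM) = 3.4072 × 10^6
Step-4 factor = 3.4072 × 10^6 / 2.2724 × 10^5 = 14.994
v = 3.75 mL / 14.994 = 0.250 mL

0.250 mL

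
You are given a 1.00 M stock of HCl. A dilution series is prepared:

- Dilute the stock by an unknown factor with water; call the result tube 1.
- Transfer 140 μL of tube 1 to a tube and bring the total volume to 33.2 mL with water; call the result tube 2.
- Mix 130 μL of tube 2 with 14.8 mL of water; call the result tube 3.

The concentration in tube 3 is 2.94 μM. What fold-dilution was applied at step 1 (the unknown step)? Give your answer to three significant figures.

12.5-fold

Step 1: unknown factor x
Step 2: 140 μL brought to 33.2 mL → factor 33200/140 = 237.14
Step 3: 130 μL + 14.8 mL = 14930 μL total → factor 14930/130 = 114.85
Product of known-step factors = 27235
Overall factor = 1.00 M / (2.94 μM) = 3.4014 × 10^5
x = 3.4014 × 10^5 / 27235 = 12.5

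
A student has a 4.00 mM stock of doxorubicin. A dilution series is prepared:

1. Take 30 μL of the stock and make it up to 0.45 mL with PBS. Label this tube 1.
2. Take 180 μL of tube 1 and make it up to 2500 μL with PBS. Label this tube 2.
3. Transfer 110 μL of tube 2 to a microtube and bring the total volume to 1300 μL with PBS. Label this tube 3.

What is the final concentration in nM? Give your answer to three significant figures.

Step 1: 30 μL brought to 0.45 mL → factor 450/30 = 15
Step 2: 180 μL brought to 2500 μL → factor 2500/180 = 13.889
Step 3: 110 μL brought to 1300 μL → factor 1300/110 = 11.818
Overall dilution factor = 15 × 13.889 × 11.818 = 2462.1
Final = 4.00 mM / 2462.1 = 0.001625 mM = 1.62 × 10^3 nM

1.62 × 10^3 nM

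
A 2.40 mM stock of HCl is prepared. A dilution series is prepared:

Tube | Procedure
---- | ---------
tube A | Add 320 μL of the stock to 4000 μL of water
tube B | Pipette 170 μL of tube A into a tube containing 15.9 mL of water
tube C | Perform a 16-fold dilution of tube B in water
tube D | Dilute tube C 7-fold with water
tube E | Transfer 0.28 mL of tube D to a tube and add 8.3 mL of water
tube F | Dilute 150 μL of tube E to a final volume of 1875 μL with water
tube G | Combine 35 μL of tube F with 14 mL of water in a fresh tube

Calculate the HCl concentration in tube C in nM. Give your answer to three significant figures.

Step 1: 320 μL + 4000 μL = 4320 μL total → factor 4320/320 = 13.5
Step 2: 170 μL + 15.9 mL = 16070 μL total → factor 16070/170 = 94.529
Step 3: 16-fold → factor 16
Dilution factor through tube C = 13.5 × 94.529 × 16 = 20418
[tube C] = 2.40 mM / 20418 = 0.0001175 mM = 118 nM

118 nM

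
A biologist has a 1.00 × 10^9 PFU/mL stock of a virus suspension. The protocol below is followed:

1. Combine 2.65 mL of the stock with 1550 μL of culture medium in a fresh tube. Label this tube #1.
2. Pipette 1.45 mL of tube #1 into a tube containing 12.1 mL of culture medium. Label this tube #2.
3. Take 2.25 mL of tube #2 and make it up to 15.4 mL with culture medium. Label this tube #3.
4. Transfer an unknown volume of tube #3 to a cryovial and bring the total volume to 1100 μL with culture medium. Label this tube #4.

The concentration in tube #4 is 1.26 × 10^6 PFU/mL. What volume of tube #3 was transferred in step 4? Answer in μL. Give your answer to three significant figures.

Step 1: 2.65 mL + 1550 μL = 4.2 mL total → factor 4.2/2.65 = 1.5849
Step 2: 1.45 mL + 12.1 mL = 13.55 mL total → factor 13.55/1.45 = 9.3448
Step 3: 2.25 mL brought to 15.4 mL → factor 15.4/2.25 = 6.8444
Step 4: v brought to 1100 μL → factor = 1100 μL/v
Product of known-step factors = 101.37
Overall factor = 1.00 × 10^9 PFU/mL / (1.26 × 10^6 PFU/mL) = 793.65
Step-4 factor = 793.65 / 101.37 = 7.8292
v = 1100 μL / 7.8292 = 140 μL

140 μL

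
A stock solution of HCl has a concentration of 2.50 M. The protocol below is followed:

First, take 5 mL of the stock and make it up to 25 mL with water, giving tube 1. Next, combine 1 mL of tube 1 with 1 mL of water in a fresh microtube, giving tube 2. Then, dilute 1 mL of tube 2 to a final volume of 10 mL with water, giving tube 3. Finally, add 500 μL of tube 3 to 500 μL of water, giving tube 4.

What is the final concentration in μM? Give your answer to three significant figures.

Step 1: 5 mL brought to 25 mL → factor 25/5 = 5
Step 2: 1 mL + 1 mL = 2 mL total → factor 2/1 = 2
Step 3: 1 mL brought to 10 mL → factor 10/1 = 10
Step 4: 500 μL + 500 μL = 1000 μL total → factor 1000/500 = 2
Overall dilution factor = 5 × 2 × 10 × 2 = 200
Final = 2.50 M / 200 = 0.01250 M = 1.25 × 10^4 μM

1.25 × 10^4 μM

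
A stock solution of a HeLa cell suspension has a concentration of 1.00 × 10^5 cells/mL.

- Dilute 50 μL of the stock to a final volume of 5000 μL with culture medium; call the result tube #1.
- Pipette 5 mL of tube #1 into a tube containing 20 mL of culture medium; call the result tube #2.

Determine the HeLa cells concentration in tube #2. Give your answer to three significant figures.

Step 1: 50 μL brought to 5000 μL → factor 5000/50 = 100
Step 2: 5 mL + 20 mL = 25 mL total → factor 25/5 = 5
Overall dilution factor = 100 × 5 = 500
Final = 1.00 × 10^5 cells/mL / 500 = 200 cells/mL

200 cells/mL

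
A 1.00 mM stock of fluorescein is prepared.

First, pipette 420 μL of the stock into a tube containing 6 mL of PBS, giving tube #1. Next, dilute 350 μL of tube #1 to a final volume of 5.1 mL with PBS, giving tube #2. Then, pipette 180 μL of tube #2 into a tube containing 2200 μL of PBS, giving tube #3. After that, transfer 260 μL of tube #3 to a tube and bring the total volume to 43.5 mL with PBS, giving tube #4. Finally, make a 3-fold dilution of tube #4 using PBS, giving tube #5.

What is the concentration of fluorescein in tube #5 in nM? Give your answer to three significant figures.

0.677 nM

Step 1: 420 μL + 6 mL = 6420 μL total → factor 6420/420 = 15.286
Step 2: 350 μL brought to 5.1 mL → factor 5100/350 = 14.571
Step 3: 180 μL + 2200 μL = 2380 μL total → factor 2380/180 = 13.222
Step 4: 260 μL brought to 43.5 mL → factor 43500/260 = 167.31
Step 5: 3-fold → factor 3
Overall dilution factor = 15.286 × 14.571 × 13.222 × 167.31 × 3 = 1.4782 × 10^6
Final = 1.00 mM / 1.4782 × 10^6 = 6.765 × 10^-7 mM = 0.677 nM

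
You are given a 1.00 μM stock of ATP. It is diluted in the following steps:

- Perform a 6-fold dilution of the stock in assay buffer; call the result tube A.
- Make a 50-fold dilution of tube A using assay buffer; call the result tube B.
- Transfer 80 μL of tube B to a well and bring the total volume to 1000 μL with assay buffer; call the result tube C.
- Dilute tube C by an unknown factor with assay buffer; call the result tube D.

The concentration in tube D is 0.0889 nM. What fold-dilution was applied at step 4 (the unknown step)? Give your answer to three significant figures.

Step 1: 6-fold → factor 6
Step 2: 50-fold → factor 50
Step 3: 80 μL brought to 1000 μL → factor 1000/80 = 12.5
Step 4: unknown factor x
Product of known-step factors = 3750
Overall factor = 1.00 μM / (0.0889 nM) = 11249
x = 11249 / 3750 = 3.00

3.00-fold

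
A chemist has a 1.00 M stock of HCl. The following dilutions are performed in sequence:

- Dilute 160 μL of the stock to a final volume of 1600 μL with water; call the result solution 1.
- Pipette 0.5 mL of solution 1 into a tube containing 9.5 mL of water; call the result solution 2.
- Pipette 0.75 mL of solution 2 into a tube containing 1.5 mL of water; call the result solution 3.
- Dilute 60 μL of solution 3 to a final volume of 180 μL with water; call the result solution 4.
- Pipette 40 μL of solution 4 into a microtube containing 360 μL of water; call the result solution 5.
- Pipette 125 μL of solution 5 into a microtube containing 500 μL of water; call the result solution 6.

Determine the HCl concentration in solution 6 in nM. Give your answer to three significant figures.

1.11 × 10^4 nM

Step 1: 160 μL brought to 1600 μL → factor 1600/160 = 10
Step 2: 0.5 mL + 9.5 mL = 10 mL total → factor 10/0.5 = 20
Step 3: 0.75 mL + 1.5 mL = 2.25 mL total → factor 2.25/0.75 = 3
Step 4: 60 μL brought to 180 μL → factor 180/60 = 3
Step 5: 40 μL + 360 μL = 400 μL total → factor 400/40 = 10
Step 6: 125 μL + 500 μL = 625 μL total → factor 625/125 = 5
Overall dilution factor = 10 × 20 × 3 × 3 × 10 × 5 = 90000
Final = 1.00 M / 90000 = 1.111 × 10^-5 M = 1.11 × 10^4 nM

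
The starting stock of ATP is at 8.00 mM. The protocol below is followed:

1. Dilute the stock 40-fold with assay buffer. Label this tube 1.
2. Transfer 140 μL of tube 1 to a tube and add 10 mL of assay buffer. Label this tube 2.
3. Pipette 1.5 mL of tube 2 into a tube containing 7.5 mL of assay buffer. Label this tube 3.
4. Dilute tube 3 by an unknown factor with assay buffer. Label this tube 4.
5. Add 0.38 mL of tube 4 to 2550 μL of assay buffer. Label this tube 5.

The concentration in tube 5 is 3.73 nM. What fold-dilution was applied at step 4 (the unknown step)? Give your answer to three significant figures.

16.0-fold

Step 1: 40-fold → factor 40
Step 2: 140 μL + 10 mL = 10140 μL total → factor 10140/140 = 72.429
Step 3: 1.5 mL + 7.5 mL = 9 mL total → factor 9/1.5 = 6
Step 4: unknown factor x
Step 5: 0.38 mL + 2550 μL = 2.93 mL total → factor 2.93/0.38 = 7.7105
Product of known-step factors = 1.3403 × 10^5
Overall factor = 8.00 mM / (3.73 nM) = 2.1448 × 10^6
x = 2.1448 × 10^6 / 1.3403 × 10^5 = 16.0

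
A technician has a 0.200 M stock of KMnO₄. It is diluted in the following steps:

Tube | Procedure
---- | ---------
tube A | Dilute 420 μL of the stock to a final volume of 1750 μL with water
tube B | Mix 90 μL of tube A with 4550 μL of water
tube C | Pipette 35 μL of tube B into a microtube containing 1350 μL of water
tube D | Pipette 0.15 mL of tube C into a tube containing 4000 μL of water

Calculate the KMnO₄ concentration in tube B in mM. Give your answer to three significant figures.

Step 1: 420 μL brought to 1750 μL → factor 1750/420 = 4.1667
Step 2: 90 μL + 4550 μL = 4640 μL total → factor 4640/90 = 51.556
Dilution factor through tube B = 4.1667 × 51.556 = 214.81
[tube B] = 0.200 M / 214.81 = 0.0009310 M = 0.931 mM

0.931 mM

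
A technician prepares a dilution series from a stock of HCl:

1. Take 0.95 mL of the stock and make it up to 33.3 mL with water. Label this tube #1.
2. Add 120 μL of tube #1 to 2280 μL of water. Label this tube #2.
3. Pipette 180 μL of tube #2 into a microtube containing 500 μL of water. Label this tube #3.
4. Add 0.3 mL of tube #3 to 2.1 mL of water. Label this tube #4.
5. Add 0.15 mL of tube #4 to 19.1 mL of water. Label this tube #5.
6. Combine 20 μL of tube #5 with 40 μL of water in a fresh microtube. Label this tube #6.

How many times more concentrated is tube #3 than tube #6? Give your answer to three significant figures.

Step 1: 0.95 mL brought to 33.3 mL → factor 33.3/0.95 = 35.053
Step 2: 120 μL + 2280 μL = 2400 μL total → factor 2400/120 = 20
Step 3: 180 μL + 500 μL = 680 μL total → factor 680/180 = 3.7778
Step 4: 0.3 mL + 2.1 mL = 2.4 mL total → factor 2.4/0.3 = 8
Step 5: 0.15 mL + 19.1 mL = 19.25 mL total → factor 19.25/0.15 = 128.33
Step 6: 20 μL + 40 μL = 60 μL total → factor 60/20 = 3
Dilution factor to tube #3 = 2648.4; to tube #6 = 8.1571 × 10^6
[tube #3]/[tube #6] = (factor to tube #6)/(factor to tube #3) = 8.1571 × 10^6/2648.4 = 3.08 × 10^3

3.08 × 10^3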